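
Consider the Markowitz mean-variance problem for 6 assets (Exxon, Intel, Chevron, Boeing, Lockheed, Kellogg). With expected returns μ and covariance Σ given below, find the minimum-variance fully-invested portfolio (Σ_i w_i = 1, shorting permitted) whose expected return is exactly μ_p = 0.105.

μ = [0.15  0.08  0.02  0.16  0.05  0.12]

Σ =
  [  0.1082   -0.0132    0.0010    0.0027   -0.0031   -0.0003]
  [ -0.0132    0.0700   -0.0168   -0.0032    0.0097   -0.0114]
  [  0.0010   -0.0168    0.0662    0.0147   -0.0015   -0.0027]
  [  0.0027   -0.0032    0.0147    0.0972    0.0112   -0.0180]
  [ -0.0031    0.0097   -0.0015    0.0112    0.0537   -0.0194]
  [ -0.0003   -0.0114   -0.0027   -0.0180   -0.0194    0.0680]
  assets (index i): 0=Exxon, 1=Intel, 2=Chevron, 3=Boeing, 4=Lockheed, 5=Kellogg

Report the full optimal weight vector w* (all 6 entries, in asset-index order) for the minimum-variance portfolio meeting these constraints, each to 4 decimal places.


p=Σ⁻¹μ = [1.6189  1.9620  0.4869  1.9975  1.3648  3.0382]
q=Σ⁻¹𝟙 = [12.4191  23.3693  20.3020  10.2527  24.0441  29.0582]
a=μᵀp=1.161935  b=𝟙ᵀp=10.468064  c=𝟙ᵀq=119.445351  D=ac−b²=29.207421
λ₁=(c·0.105−b)/D = (119.445351·0.105−10.468064)/29.207421 = 0.070999
λ₂=(a−b·0.105)/D = (1.161935−10.468064·0.105)/29.207421 = 0.002150
w* = 0.070999·p + 0.002150·q:
  w_0 = 0.070999·1.6189 + 0.002150·12.4191 = 0.1416  (Exxon)
  w_1 = 0.070999·1.9620 + 0.002150·23.3693 = 0.1895  (Intel)
  w_2 = 0.070999·0.4869 + 0.002150·20.3020 = 0.0782  (Chevron)
  w_3 = 0.070999·1.9975 + 0.002150·10.2527 = 0.1639  (Boeing)
  w_4 = 0.070999·1.3648 + 0.002150·24.0441 = 0.1486  (Lockheed)
  w_5 = 0.070999·3.0382 + 0.002150·29.0582 = 0.2782  (Kellogg)
Σw_i=1.0000  μᵀw=0.1050
σ²=wᵀΣw=λ₁·μ_p+λ₂ = 0.070999·0.105 + 0.002150 = 0.009605 ≈ 0.0096

0.1416  0.1895  0.0782  0.1639  0.1486  0.2782


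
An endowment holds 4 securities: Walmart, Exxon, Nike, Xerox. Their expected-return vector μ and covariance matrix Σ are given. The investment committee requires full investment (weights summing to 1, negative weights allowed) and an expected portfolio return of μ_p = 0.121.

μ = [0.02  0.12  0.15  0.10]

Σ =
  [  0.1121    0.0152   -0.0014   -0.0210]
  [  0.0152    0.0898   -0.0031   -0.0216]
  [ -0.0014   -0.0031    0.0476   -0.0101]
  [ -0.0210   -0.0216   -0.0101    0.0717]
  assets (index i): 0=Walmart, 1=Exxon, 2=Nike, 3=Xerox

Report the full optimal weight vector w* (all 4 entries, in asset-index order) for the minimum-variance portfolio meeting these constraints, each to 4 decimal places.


0.0567  0.2235  0.4213  0.2985

x=Σ⁻¹μ = [0.4535  2.0393  3.8675  2.6867]
y=Σ⁻¹𝟙 = [11.9808  16.4127  28.0202  26.3475]
a=μᵀx=1.102572  b=𝟙ᵀx=9.046923  c=𝟙ᵀy=82.761265  D=ac−b²=9.403436
λ₁=(c·0.121−b)/D = (82.761265·0.121−9.046923)/9.403436 = 0.102855
λ₂=(a−b·0.121)/D = (1.102572−9.046923·0.121)/9.403436 = 0.000840
w* = 0.102855·x + 0.000840·y:
  w_0 = 0.102855·0.4535 + 0.000840·11.9808 = 0.0567  (Walmart)
  w_1 = 0.102855·2.0393 + 0.000840·16.4127 = 0.2235  (Exxon)
  w_2 = 0.102855·3.8675 + 0.000840·28.0202 = 0.4213  (Nike)
  w_3 = 0.102855·2.6867 + 0.000840·26.3475 = 0.2985  (Xerox)
Σw_i=1.0000  μᵀw=0.1210
σ²=wᵀΣw=λ₁·μ_p+λ₂ = 0.102855·0.121 + 0.000840 = 0.013285 ≈ 0.0133


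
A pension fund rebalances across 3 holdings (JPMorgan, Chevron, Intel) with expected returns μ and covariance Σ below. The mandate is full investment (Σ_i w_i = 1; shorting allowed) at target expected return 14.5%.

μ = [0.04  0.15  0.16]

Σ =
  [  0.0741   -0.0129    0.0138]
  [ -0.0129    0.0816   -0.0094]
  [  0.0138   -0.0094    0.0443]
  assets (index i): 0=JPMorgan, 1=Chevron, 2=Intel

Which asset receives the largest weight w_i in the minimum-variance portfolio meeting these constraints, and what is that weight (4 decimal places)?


Intel (0.5578)

g=Σ⁻¹μ = [0.1926  2.3349  4.0472]
h=Σ⁻¹𝟙 = [12.2583  16.7630  22.3117]
a=μᵀg=1.005488  b=𝟙ᵀg=6.574655  c=𝟙ᵀh=51.333021  D=ac−b²=8.388665
λ₁=(c·0.145−b)/D = (51.333021·0.145−6.574655)/8.388665 = 0.103548
λ₂=(a−b·0.145)/D = (1.005488−6.574655·0.145)/8.388665 = 0.006218
w* = 0.103548·g + 0.006218·h:
  w_0 = 0.103548·0.1926 + 0.006218·12.2583 = 0.0962  (JPMorgan)
  w_1 = 0.103548·2.3349 + 0.006218·16.7630 = 0.3460  (Chevron)
  w_2 = 0.103548·4.0472 + 0.006218·22.3117 = 0.5578  (Intel)
Σw_i=1.0000  μᵀw=0.1450
σ²=wᵀΣw=λ₁·μ_p+λ₂ = 0.103548·0.145 + 0.006218 = 0.021233 ≈ 0.0212


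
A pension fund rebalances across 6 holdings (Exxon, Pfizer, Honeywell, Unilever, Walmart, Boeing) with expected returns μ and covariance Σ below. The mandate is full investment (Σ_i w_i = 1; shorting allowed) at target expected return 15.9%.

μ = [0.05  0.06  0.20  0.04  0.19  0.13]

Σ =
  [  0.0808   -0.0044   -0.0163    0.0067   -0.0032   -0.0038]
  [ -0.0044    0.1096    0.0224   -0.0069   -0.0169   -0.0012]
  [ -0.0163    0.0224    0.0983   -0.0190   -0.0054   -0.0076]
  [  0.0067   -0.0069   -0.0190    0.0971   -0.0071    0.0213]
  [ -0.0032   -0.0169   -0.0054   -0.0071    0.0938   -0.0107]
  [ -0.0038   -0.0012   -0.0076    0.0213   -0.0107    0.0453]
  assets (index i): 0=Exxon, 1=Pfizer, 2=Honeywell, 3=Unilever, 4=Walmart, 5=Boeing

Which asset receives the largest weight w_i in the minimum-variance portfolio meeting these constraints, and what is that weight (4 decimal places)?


p=Σ⁻¹μ = [1.4687  0.5520  2.6544  0.1912  2.8015  4.0247]
q=Σ⁻¹𝟙 = [17.2927  10.2159  15.3417  8.2785  17.6408  26.6444]
a=μᵀp=1.700587  b=𝟙ᵀp=11.692576  c=𝟙ᵀq=95.413915  D=ac−b²=25.543342
λ₁=(c·0.159−b)/D = (95.413915·0.159−11.692576)/25.543342 = 0.136170
λ₂=(a−b·0.159)/D = (1.700587−11.692576·0.159)/25.543342 = -0.006206
w* = 0.136170·p + -0.006206·q:
  w_0 = 0.136170·1.4687 + -0.006206·17.2927 = 0.0927  (Exxon)
  w_1 = 0.136170·0.5520 + -0.006206·10.2159 = 0.0118  (Pfizer)
  w_2 = 0.136170·2.6544 + -0.006206·15.3417 = 0.2662  (Honeywell)
  w_3 = 0.136170·0.1912 + -0.006206·8.2785 = -0.0253  (Unilever)
  w_4 = 0.136170·2.8015 + -0.006206·17.6408 = 0.2720  (Walmart)
  w_5 = 0.136170·4.0247 + -0.006206·26.6444 = 0.3827  (Boeing)
Σw_i=1.0000  μᵀw=0.1590
σ²=wᵀΣw=λ₁·μ_p+λ₂ = 0.136170·0.159 + -0.006206 = 0.015445 ≈ 0.0154

Boeing (0.3827)


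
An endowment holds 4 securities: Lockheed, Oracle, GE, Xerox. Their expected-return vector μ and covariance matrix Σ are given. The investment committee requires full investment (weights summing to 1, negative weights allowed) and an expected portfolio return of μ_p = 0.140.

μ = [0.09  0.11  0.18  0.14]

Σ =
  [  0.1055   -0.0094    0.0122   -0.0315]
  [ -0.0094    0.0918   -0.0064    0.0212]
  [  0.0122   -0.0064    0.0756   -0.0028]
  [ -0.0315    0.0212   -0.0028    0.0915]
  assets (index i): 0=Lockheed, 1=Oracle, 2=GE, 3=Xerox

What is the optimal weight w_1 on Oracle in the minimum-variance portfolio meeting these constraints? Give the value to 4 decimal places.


0.1691

p=Σ⁻¹μ = [1.2058  1.0769  2.3430  1.7673]
q=Σ⁻¹𝟙 = [12.9415  9.9817  12.4824  13.4535]
a=μᵀp=0.896149  b=𝟙ᵀp=6.393041  c=𝟙ᵀq=48.859099  D=ac−b²=2.914044
λ₁=(c·0.140−b)/D = (48.859099·0.140−6.393041)/2.914044 = 0.153475
λ₂=(a−b·0.140)/D = (0.896149−6.393041·0.140)/2.914044 = 0.000385
w* = 0.153475·p + 0.000385·q:
  w_0 = 0.153475·1.2058 + 0.000385·12.9415 = 0.1900  (Lockheed)
  w_1 = 0.153475·1.0769 + 0.000385·9.9817 = 0.1691  (Oracle)
  w_2 = 0.153475·2.3430 + 0.000385·12.4824 = 0.3644  (GE)
  w_3 = 0.153475·1.7673 + 0.000385·13.4535 = 0.2764  (Xerox)
Σw_i=1.0000  μᵀw=0.1400
σ²=wᵀΣw=λ₁·μ_p+λ₂ = 0.153475·0.140 + 0.000385 = 0.021872 ≈ 0.0219


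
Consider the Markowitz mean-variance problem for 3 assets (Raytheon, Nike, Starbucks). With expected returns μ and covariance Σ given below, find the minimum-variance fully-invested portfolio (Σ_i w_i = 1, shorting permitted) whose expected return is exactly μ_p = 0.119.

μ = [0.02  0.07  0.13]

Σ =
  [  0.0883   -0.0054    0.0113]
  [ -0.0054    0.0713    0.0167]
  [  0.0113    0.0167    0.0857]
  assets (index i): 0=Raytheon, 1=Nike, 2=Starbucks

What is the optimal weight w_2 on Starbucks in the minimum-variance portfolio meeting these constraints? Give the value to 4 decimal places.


x=Σ⁻¹μ = [0.0913  0.6666  1.3750]
y=Σ⁻¹𝟙 = [11.1457  13.0774  7.6506]
a=μᵀx=0.227237  b=𝟙ᵀx=2.132918  c=𝟙ᵀy=31.873786  D=ac−b²=2.693575
λ₁=(c·0.119−b)/D = (31.873786·0.119−2.132918)/2.693575 = 0.616304
λ₂=(a−b·0.119)/D = (0.227237−2.132918·0.119)/2.693575 = -0.009868
w* = 0.616304·x + -0.009868·y:
  w_0 = 0.616304·0.0913 + -0.009868·11.1457 = -0.0537  (Raytheon)
  w_1 = 0.616304·0.6666 + -0.009868·13.0774 = 0.2818  (Nike)
  w_2 = 0.616304·1.3750 + -0.009868·7.6506 = 0.7719  (Starbucks)
Σw_i=1.0000  μᵀw=0.1190
σ²=wᵀΣw=λ₁·μ_p+λ₂ = 0.616304·0.119 + -0.009868 = 0.063472 ≈ 0.0635

0.7719


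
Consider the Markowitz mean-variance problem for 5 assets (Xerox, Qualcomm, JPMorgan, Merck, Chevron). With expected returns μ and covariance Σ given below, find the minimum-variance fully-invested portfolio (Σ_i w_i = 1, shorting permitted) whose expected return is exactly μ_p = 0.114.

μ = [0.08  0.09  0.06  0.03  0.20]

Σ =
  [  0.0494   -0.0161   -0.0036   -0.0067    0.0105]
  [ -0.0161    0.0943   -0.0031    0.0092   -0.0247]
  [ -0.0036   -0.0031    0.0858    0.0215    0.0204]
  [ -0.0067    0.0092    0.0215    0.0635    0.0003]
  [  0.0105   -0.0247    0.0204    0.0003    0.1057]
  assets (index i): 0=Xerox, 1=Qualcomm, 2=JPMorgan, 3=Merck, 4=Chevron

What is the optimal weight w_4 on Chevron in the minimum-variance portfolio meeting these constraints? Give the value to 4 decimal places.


g=Σ⁻¹μ = [1.8220  1.7885  0.2706  0.3042  2.0760]
h=Σ⁻¹𝟙 = [26.0285  16.3939  7.7935  13.4371  9.1638]
a=μᵀg=0.747282  b=𝟙ᵀg=6.261207  c=𝟙ᵀh=72.816776  D=ac−b²=15.211976
λ₁=(c·0.114−b)/D = (72.816776·0.114−6.261207)/15.211976 = 0.134099
λ₂=(a−b·0.114)/D = (0.747282−6.261207·0.114)/15.211976 = 0.002203
w* = 0.134099·g + 0.002203·h:
  w_0 = 0.134099·1.8220 + 0.002203·26.0285 = 0.3017  (Xerox)
  w_1 = 0.134099·1.7885 + 0.002203·16.3939 = 0.2759  (Qualcomm)
  w_2 = 0.134099·0.2706 + 0.002203·7.7935 = 0.0534  (JPMorgan)
  w_3 = 0.134099·0.3042 + 0.002203·13.4371 = 0.0704  (Merck)
  w_4 = 0.134099·2.0760 + 0.002203·9.1638 = 0.2986  (Chevron)
Σw_i=1.0000  μᵀw=0.1140
σ²=wᵀΣw=λ₁·μ_p+λ₂ = 0.134099·0.114 + 0.002203 = 0.017490 ≈ 0.0175

0.2986


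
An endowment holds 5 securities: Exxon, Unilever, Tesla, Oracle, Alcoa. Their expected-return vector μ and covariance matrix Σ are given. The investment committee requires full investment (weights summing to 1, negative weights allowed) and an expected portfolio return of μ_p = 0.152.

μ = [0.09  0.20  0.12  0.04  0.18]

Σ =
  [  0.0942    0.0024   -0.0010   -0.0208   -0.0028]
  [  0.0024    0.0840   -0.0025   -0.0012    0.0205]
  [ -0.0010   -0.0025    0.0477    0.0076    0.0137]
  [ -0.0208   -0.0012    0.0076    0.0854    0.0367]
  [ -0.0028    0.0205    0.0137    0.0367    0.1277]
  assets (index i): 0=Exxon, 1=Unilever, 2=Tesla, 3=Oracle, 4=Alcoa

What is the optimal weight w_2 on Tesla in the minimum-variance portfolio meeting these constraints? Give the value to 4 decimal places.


p=Σ⁻¹μ = [0.9910  2.2429  2.4049  0.2028  0.7549]
q=Σ⁻¹𝟙 = [13.4587  12.2428  19.7038  13.3111  0.2212]
a=μᵀp=0.970356  b=𝟙ᵀp=6.596564  c=𝟙ᵀq=58.937609  D=ac−b²=13.675826
λ₁=(c·0.152−b)/D = (58.937609·0.152−6.596564)/13.675826 = 0.172710
λ₂=(a−b·0.152)/D = (0.970356−6.596564·0.152)/13.675826 = -0.002363
w* = 0.172710·p + -0.002363·q:
  w_0 = 0.172710·0.9910 + -0.002363·13.4587 = 0.1394  (Exxon)
  w_1 = 0.172710·2.2429 + -0.002363·12.2428 = 0.3584  (Unilever)
  w_2 = 0.172710·2.4049 + -0.002363·19.7038 = 0.3688  (Tesla)
  w_3 = 0.172710·0.2028 + -0.002363·13.3111 = 0.0036  (Oracle)
  w_4 = 0.172710·0.7549 + -0.002363·0.2212 = 0.1299  (Alcoa)
Σw_i=1.0000  μᵀw=0.1520
σ²=wᵀΣw=λ₁·μ_p+λ₂ = 0.172710·0.152 + -0.002363 = 0.023889 ≈ 0.0239

0.3688


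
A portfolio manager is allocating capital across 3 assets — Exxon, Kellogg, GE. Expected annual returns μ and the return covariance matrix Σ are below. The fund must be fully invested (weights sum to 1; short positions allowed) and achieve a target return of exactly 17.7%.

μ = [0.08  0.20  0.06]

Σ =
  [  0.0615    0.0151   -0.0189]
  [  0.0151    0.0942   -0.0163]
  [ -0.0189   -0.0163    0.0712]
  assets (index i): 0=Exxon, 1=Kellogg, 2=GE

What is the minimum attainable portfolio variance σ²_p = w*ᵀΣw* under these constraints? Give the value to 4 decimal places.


0.0632

u=Σ⁻¹μ = [1.2767  2.2105  1.6877]
v=Σ⁻¹𝟙 = [20.2736  11.1699  21.9837]
a=μᵀu=0.645500  b=𝟙ᵀu=5.174888  c=𝟙ᵀv=53.427204  D=ac−b²=7.707771
λ₁=(c·0.177−b)/D = (53.427204·0.177−5.174888)/7.707771 = 0.555508
λ₂=(a−b·0.177)/D = (0.645500−5.174888·0.177)/7.707771 = -0.035089
w* = 0.555508·u + -0.035089·v:
  w_0 = 0.555508·1.2767 + -0.035089·20.2736 = -0.0021  (Exxon)
  w_1 = 0.555508·2.2105 + -0.035089·11.1699 = 0.8360  (Kellogg)
  w_2 = 0.555508·1.6877 + -0.035089·21.9837 = 0.1661  (GE)
Σw_i=1.0000  μᵀw=0.1770
σ²=wᵀΣw=λ₁·μ_p+λ₂ = 0.555508·0.177 + -0.035089 = 0.063236 ≈ 0.0632


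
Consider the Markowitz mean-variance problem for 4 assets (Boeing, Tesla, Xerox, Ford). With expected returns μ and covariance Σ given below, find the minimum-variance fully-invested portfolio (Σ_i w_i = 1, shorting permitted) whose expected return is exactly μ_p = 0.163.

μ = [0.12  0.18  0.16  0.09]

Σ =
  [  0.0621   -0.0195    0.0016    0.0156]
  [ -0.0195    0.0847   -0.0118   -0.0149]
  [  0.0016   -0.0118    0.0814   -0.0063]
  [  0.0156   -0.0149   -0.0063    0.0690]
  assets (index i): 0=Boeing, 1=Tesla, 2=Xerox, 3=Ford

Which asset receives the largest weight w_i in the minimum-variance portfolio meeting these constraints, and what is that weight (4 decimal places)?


Tesla (0.4689)

x=Σ⁻¹μ = [2.4932  3.3504  2.5335  1.6955]
y=Σ⁻¹𝟙 = [18.1985  21.1526  16.2653  16.4311]
a=μᵀx=1.460203  b=𝟙ᵀx=10.072545  c=𝟙ᵀy=72.047576  D=ac−b²=3.747918
λ₁=(c·0.163−b)/D = (72.047576·0.163−10.072545)/3.747918 = 0.445904
λ₂=(a−b·0.163)/D = (1.460203−10.072545·0.163)/3.747918 = -0.048459
w* = 0.445904·x + -0.048459·y:
  w_0 = 0.445904·2.4932 + -0.048459·18.1985 = 0.2298  (Boeing)
  w_1 = 0.445904·3.3504 + -0.048459·21.1526 = 0.4689  (Tesla)
  w_2 = 0.445904·2.5335 + -0.048459·16.2653 = 0.3415  (Xerox)
  w_3 = 0.445904·1.6955 + -0.048459·16.4311 = -0.0402  (Ford)
Σw_i=1.0000  μᵀw=0.1630
σ²=wᵀΣw=λ₁·μ_p+λ₂ = 0.445904·0.163 + -0.048459 = 0.024223 ≈ 0.0242


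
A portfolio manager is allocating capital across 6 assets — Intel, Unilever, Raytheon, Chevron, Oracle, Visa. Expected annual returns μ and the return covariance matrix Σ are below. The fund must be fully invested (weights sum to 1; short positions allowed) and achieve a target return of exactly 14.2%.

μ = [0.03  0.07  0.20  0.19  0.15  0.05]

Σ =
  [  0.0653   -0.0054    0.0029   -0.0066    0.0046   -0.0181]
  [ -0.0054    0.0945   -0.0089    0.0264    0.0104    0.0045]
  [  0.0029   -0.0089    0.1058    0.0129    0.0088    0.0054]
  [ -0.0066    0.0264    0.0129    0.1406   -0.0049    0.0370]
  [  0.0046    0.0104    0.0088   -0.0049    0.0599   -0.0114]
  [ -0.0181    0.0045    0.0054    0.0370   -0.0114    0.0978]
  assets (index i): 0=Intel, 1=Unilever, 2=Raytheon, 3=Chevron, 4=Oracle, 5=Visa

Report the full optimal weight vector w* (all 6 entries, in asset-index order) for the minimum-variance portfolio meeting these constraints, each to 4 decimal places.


u=Σ⁻¹μ = [0.4602  0.3133  1.5500  1.1673  2.3447  0.3281]
v=Σ⁻¹𝟙 = [18.7204  9.3147  7.4422  2.4897  15.3569  13.6982]
a=μᵀu=0.935627  b=𝟙ᵀu=6.163583  c=𝟙ᵀv=67.022253  D=ac−b²=24.718047
λ₁=(c·0.142−b)/D = (67.022253·0.142−6.163583)/24.718047 = 0.135673
λ₂=(a−b·0.142)/D = (0.935627−6.163583·0.142)/24.718047 = 0.002443
w* = 0.135673·u + 0.002443·v:
  w_0 = 0.135673·0.4602 + 0.002443·18.7204 = 0.1082  (Intel)
  w_1 = 0.135673·0.3133 + 0.002443·9.3147 = 0.0653  (Unilever)
  w_2 = 0.135673·1.5500 + 0.002443·7.4422 = 0.2285  (Raytheon)
  w_3 = 0.135673·1.1673 + 0.002443·2.4897 = 0.1645  (Chevron)
  w_4 = 0.135673·2.3447 + 0.002443·15.3569 = 0.3556  (Oracle)
  w_5 = 0.135673·0.3281 + 0.002443·13.6982 = 0.0780  (Visa)
Σw_i=1.0000  μᵀw=0.1420
σ²=wᵀΣw=λ₁·μ_p+λ₂ = 0.135673·0.142 + 0.002443 = 0.021709 ≈ 0.0217

0.1082  0.0653  0.2285  0.1645  0.3556  0.0780


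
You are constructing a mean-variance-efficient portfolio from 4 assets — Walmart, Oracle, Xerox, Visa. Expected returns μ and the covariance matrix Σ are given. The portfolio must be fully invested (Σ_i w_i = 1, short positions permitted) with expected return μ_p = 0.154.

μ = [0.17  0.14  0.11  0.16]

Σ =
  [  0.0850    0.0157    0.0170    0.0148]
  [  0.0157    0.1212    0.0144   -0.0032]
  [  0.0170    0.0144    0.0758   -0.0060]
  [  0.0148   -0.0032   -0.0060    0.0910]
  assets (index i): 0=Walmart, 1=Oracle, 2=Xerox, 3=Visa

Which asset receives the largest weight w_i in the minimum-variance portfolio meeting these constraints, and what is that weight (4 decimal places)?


Walmart (0.3519)

p=Σ⁻¹μ = [1.3250  0.8946  1.1145  1.6477]
q=Σ⁻¹𝟙 = [6.4066  6.3533  11.4134  10.9230]
a=μᵀp=0.736712  b=𝟙ᵀp=4.981744  c=𝟙ᵀq=35.096339  D=ac−b²=1.038119
λ₁=(c·0.154−b)/D = (35.096339·0.154−4.981744)/1.038119 = 0.407557
λ₂=(a−b·0.154)/D = (0.736712−4.981744·0.154)/1.038119 = -0.029358
w* = 0.407557·p + -0.029358·q:
  w_0 = 0.407557·1.3250 + -0.029358·6.4066 = 0.3519  (Walmart)
  w_1 = 0.407557·0.8946 + -0.029358·6.3533 = 0.1781  (Oracle)
  w_2 = 0.407557·1.1145 + -0.029358·11.4134 = 0.1192  (Xerox)
  w_3 = 0.407557·1.6477 + -0.029358·10.9230 = 0.3509  (Visa)
Σw_i=1.0000  μᵀw=0.1540
σ²=wᵀΣw=λ₁·μ_p+λ₂ = 0.407557·0.154 + -0.029358 = 0.033406 ≈ 0.0334


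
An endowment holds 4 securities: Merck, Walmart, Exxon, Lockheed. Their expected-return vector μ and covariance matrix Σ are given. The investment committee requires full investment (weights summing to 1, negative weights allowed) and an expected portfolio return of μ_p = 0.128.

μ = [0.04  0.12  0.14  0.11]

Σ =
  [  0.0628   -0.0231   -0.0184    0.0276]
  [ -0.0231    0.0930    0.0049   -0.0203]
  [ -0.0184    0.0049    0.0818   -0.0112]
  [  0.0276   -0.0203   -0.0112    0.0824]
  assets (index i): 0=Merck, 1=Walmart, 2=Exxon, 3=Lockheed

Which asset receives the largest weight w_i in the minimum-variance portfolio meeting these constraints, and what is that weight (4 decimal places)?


Exxon (0.3878)

u=Σ⁻¹μ = [1.1935  1.8416  2.0989  1.6742]
v=Σ⁻¹𝟙 = [22.7549  17.9448  17.8235  11.3576]
a=μᵀu=0.746737  b=𝟙ᵀu=6.808199  c=𝟙ᵀv=69.880797  D=ac−b²=5.830988
λ₁=(c·0.128−b)/D = (69.880797·0.128−6.808199)/5.830988 = 0.366412
λ₂=(a−b·0.128)/D = (0.746737−6.808199·0.128)/5.830988 = -0.021388
w* = 0.366412·u + -0.021388·v:
  w_0 = 0.366412·1.1935 + -0.021388·22.7549 = -0.0494  (Merck)
  w_1 = 0.366412·1.8416 + -0.021388·17.9448 = 0.2910  (Walmart)
  w_2 = 0.366412·2.0989 + -0.021388·17.8235 = 0.3878  (Exxon)
  w_3 = 0.366412·1.6742 + -0.021388·11.3576 = 0.3705  (Lockheed)
Σw_i=1.0000  μᵀw=0.1280
σ²=wᵀΣw=λ₁·μ_p+λ₂ = 0.366412·0.128 + -0.021388 = 0.025513 ≈ 0.0255


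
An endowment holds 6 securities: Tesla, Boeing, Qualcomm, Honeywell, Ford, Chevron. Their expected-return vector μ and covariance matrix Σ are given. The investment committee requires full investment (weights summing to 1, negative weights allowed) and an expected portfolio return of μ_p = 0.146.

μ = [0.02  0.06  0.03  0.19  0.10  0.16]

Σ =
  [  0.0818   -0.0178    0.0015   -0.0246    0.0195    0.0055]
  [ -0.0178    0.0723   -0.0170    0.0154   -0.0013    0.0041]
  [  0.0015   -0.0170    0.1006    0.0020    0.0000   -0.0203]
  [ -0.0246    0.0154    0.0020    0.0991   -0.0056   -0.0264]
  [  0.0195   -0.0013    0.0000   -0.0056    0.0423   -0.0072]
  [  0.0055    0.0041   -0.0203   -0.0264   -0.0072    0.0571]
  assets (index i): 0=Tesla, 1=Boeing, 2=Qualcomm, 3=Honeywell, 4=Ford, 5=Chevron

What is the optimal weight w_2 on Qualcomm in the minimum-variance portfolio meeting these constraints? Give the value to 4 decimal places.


g=Σ⁻¹μ = [0.0706  0.1760  1.3369  3.5160  3.7133  5.3518]
h=Σ⁻¹𝟙 = [12.8568  15.3967  19.0376  21.4229  27.0230  35.2497]
a=μᵀg=1.947743  b=𝟙ᵀg=14.164671  c=𝟙ᵀh=130.986735  D=ac−b²=54.490595
λ₁=(c·0.146−b)/D = (130.986735·0.146−14.164671)/54.490595 = 0.091014
λ₂=(a−b·0.146)/D = (1.947743−14.164671·0.146)/54.490595 = -0.002208
w* = 0.091014·g + -0.002208·h:
  w_0 = 0.091014·0.0706 + -0.002208·12.8568 = -0.0220  (Tesla)
  w_1 = 0.091014·0.1760 + -0.002208·15.3967 = -0.0180  (Boeing)
  w_2 = 0.091014·1.3369 + -0.002208·19.0376 = 0.0796  (Qualcomm)
  w_3 = 0.091014·3.5160 + -0.002208·21.4229 = 0.2727  (Honeywell)
  w_4 = 0.091014·3.7133 + -0.002208·27.0230 = 0.2783  (Ford)
  w_5 = 0.091014·5.3518 + -0.002208·35.2497 = 0.4093  (Chevron)
Σw_i=1.0000  μᵀw=0.1460
σ²=wᵀΣw=λ₁·μ_p+λ₂ = 0.091014·0.146 + -0.002208 = 0.011080 ≈ 0.0111

0.0796


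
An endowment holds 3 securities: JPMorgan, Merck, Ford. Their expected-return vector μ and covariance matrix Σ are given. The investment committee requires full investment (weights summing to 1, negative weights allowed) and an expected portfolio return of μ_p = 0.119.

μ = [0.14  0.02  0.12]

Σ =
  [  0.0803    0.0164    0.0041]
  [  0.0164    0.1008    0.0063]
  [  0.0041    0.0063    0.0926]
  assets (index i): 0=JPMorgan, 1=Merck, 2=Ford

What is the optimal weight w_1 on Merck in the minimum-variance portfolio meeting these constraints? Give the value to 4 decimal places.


u=Σ⁻¹μ = [1.7127  -0.1572  1.2308]
v=Σ⁻¹𝟙 = [10.3966  7.6153  9.8207]
a=μᵀu=0.384328  b=𝟙ᵀu=2.786310  c=𝟙ᵀv=27.832602  D=ac−b²=2.933332
λ₁=(c·0.119−b)/D = (27.832602·0.119−2.786310)/2.933332 = 0.179240
λ₂=(a−b·0.119)/D = (0.384328−2.786310·0.119)/2.933332 = 0.017985
w* = 0.179240·u + 0.017985·v:
  w_0 = 0.179240·1.7127 + 0.017985·10.3966 = 0.4940  (JPMorgan)
  w_1 = 0.179240·-0.1572 + 0.017985·7.6153 = 0.1088  (Merck)
  w_2 = 0.179240·1.2308 + 0.017985·9.8207 = 0.3972  (Ford)
Σw_i=1.0000  μᵀw=0.1190
σ²=wᵀΣw=λ₁·μ_p+λ₂ = 0.179240·0.119 + 0.017985 = 0.039315 ≈ 0.0393

0.1088


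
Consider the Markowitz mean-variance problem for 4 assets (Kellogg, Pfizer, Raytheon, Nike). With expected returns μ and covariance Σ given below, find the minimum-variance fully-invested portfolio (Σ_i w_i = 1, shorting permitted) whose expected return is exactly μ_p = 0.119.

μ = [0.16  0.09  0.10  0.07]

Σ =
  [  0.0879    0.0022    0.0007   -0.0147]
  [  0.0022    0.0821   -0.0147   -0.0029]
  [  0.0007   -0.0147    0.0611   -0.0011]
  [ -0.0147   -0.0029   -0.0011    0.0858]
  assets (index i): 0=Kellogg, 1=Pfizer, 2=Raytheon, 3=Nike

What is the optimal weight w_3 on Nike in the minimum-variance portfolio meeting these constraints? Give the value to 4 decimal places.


x=Σ⁻¹μ = [1.9738  1.4418  1.9830  1.2282]
y=Σ⁻¹𝟙 = [13.2782  15.9840  20.3253  14.7308]
a=μᵀx=0.729838  b=𝟙ᵀx=6.626749  c=𝟙ᵀy=64.318235  D=ac−b²=3.028089
λ₁=(c·0.119−b)/D = (64.318235·0.119−6.626749)/3.028089 = 0.339198
λ₂=(a−b·0.119)/D = (0.729838−6.626749·0.119)/3.028089 = -0.019400
w* = 0.339198·x + -0.019400·y:
  w_0 = 0.339198·1.9738 + -0.019400·13.2782 = 0.4119  (Kellogg)
  w_1 = 0.339198·1.4418 + -0.019400·15.9840 = 0.1790  (Pfizer)
  w_2 = 0.339198·1.9830 + -0.019400·20.3253 = 0.2783  (Raytheon)
  w_3 = 0.339198·1.2282 + -0.019400·14.7308 = 0.1308  (Nike)
Σw_i=1.0000  μᵀw=0.1190
σ²=wᵀΣw=λ₁·μ_p+λ₂ = 0.339198·0.119 + -0.019400 = 0.020964 ≈ 0.0210

0.1308


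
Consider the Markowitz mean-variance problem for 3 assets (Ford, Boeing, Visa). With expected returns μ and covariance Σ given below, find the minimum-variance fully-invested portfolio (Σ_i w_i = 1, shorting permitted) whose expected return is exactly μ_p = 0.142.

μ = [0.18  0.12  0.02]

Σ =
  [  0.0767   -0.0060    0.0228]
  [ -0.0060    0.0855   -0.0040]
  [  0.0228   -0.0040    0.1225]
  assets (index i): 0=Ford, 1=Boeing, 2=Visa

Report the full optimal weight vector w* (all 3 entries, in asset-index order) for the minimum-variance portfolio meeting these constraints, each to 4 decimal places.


0.5071  0.4087  0.0842

u=Σ⁻¹μ = [2.5468  1.5701  -0.2595]
v=Σ⁻¹𝟙 = [12.1644  12.8452  6.3186]
a=μᵀu=0.641638  b=𝟙ᵀu=3.857375  c=𝟙ᵀv=31.328148  D=ac−b²=5.221996
λ₁=(c·0.142−b)/D = (31.328148·0.142−3.857375)/5.221996 = 0.113218
λ₂=(a−b·0.142)/D = (0.641638−3.857375·0.142)/5.221996 = 0.017980
w* = 0.113218·u + 0.017980·v:
  w_0 = 0.113218·2.5468 + 0.017980·12.1644 = 0.5071  (Ford)
  w_1 = 0.113218·1.5701 + 0.017980·12.8452 = 0.4087  (Boeing)
  w_2 = 0.113218·-0.2595 + 0.017980·6.3186 = 0.0842  (Visa)
Σw_i=1.0000  μᵀw=0.1420
σ²=wᵀΣw=λ₁·μ_p+λ₂ = 0.113218·0.142 + 0.017980 = 0.034057 ≈ 0.0341


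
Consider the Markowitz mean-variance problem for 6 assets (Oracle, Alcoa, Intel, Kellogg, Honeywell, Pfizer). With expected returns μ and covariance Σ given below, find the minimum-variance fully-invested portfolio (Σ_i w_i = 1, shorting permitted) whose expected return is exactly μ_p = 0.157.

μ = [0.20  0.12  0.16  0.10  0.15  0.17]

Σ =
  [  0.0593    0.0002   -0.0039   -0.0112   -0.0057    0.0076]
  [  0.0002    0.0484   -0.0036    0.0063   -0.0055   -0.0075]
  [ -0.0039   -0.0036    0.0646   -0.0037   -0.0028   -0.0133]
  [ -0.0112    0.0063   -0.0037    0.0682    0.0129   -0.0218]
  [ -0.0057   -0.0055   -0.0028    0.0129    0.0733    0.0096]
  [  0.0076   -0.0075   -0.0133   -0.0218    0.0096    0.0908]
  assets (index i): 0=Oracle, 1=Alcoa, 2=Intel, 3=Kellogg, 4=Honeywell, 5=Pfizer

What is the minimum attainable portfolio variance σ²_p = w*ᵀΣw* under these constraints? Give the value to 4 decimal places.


g=Σ⁻¹μ = [3.9167  3.0482  3.6763  2.5421  1.9135  2.7427]
h=Σ⁻¹𝟙 = [21.0515  23.8207  23.5790  20.8374  11.8883  18.4184]
a=μᵀg=2.744836  b=𝟙ᵀg=17.839554  c=𝟙ᵀh=119.595404  D=ac−b²=10.020096
λ₁=(c·0.157−b)/D = (119.595404·0.157−17.839554)/10.020096 = 0.093505
λ₂=(a−b·0.157)/D = (2.744836−17.839554·0.157)/10.020096 = -0.005586
w* = 0.093505·g + -0.005586·h:
  w_0 = 0.093505·3.9167 + -0.005586·21.0515 = 0.2486  (Oracle)
  w_1 = 0.093505·3.0482 + -0.005586·23.8207 = 0.1519  (Alcoa)
  w_2 = 0.093505·3.6763 + -0.005586·23.5790 = 0.2120  (Intel)
  w_3 = 0.093505·2.5421 + -0.005586·20.8374 = 0.1213  (Kellogg)
  w_4 = 0.093505·1.9135 + -0.005586·11.8883 = 0.1125  (Honeywell)
  w_5 = 0.093505·2.7427 + -0.005586·18.4184 = 0.1536  (Pfizer)
Σw_i=1.0000  μᵀw=0.1570
σ²=wᵀΣw=λ₁·μ_p+λ₂ = 0.093505·0.157 + -0.005586 = 0.009094 ≈ 0.0091

0.0091


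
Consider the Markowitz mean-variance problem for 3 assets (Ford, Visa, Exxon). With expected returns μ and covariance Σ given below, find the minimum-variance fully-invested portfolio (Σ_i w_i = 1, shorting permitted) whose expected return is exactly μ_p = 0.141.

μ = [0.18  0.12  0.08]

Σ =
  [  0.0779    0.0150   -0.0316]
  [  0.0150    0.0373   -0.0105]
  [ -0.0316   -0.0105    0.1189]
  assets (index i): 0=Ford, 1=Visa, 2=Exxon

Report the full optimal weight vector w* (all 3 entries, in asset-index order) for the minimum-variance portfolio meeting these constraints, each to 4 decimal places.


0.4804  0.3241  0.1955

u=Σ⁻¹μ = [2.4251  2.6794  1.5540]
v=Σ⁻¹𝟙 = [13.7677  25.2995  14.3036]
a=μᵀu=0.882357  b=𝟙ᵀu=6.658420  c=𝟙ᵀv=53.370875  D=ac−b²=2.757637
λ₁=(c·0.141−b)/D = (53.370875·0.141−6.658420)/2.757637 = 0.314354
λ₂=(a−b·0.141)/D = (0.882357−6.658420·0.141)/2.757637 = -0.020481
w* = 0.314354·u + -0.020481·v:
  w_0 = 0.314354·2.4251 + -0.020481·13.7677 = 0.4804  (Ford)
  w_1 = 0.314354·2.6794 + -0.020481·25.2995 = 0.3241  (Visa)
  w_2 = 0.314354·1.5540 + -0.020481·14.3036 = 0.1955  (Exxon)
Σw_i=1.0000  μᵀw=0.1410
σ²=wᵀΣw=λ₁·μ_p+λ₂ = 0.314354·0.141 + -0.020481 = 0.023843 ≈ 0.0238


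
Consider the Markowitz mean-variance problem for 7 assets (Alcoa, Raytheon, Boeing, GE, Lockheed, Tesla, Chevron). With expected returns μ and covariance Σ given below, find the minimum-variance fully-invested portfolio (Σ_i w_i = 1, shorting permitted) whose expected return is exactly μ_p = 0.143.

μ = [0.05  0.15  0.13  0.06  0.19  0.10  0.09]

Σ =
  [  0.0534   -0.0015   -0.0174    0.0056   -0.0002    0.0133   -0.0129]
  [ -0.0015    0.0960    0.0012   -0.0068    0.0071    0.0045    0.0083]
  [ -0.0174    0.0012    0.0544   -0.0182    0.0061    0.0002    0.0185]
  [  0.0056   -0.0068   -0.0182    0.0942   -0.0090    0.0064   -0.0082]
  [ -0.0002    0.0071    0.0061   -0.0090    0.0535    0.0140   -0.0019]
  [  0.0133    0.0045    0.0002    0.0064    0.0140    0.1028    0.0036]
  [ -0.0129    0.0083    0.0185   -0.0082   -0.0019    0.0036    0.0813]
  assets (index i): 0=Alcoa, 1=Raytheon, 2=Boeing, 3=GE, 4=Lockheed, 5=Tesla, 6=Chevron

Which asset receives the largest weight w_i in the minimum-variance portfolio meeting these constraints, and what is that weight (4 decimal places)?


Lockheed (0.4097)

p=Σ⁻¹μ = [1.9356  1.3429  2.8317  1.5539  3.3293  0.0776  0.8638]
q=Σ⁻¹𝟙 = [28.4941  9.3741  27.1598  17.4118  17.3548  1.7183  11.7697]
a=μᵀp=1.477641  b=𝟙ᵀp=11.934812  c=𝟙ᵀq=113.282567  D=ac−b²=24.951244
λ₁=(c·0.143−b)/D = (113.282567·0.143−11.934812)/24.951244 = 0.170917
λ₂=(a−b·0.143)/D = (1.477641−11.934812·0.143)/24.951244 = -0.009179
w* = 0.170917·p + -0.009179·q:
  w_0 = 0.170917·1.9356 + -0.009179·28.4941 = 0.0693  (Alcoa)
  w_1 = 0.170917·1.3429 + -0.009179·9.3741 = 0.1435  (Raytheon)
  w_2 = 0.170917·2.8317 + -0.009179·27.1598 = 0.2347  (Boeing)
  w_3 = 0.170917·1.5539 + -0.009179·17.4118 = 0.1058  (GE)
  w_4 = 0.170917·3.3293 + -0.009179·17.3548 = 0.4097  (Lockheed)
  w_5 = 0.170917·0.0776 + -0.009179·1.7183 = -0.0025  (Tesla)
  w_6 = 0.170917·0.8638 + -0.009179·11.7697 = 0.0396  (Chevron)
Σw_i=1.0000  μᵀw=0.1430
σ²=wᵀΣw=λ₁·μ_p+λ₂ = 0.170917·0.143 + -0.009179 = 0.015262 ≈ 0.0153


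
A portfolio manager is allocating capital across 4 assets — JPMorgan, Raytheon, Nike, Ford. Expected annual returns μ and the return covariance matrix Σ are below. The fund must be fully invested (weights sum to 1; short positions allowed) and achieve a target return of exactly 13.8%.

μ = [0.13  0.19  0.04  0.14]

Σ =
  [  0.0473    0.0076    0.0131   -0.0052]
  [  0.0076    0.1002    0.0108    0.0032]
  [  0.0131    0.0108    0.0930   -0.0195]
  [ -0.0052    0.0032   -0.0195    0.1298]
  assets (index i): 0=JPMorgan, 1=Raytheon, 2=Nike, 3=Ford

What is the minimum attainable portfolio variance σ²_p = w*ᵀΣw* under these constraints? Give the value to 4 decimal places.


0.0240

g=Σ⁻¹μ = [2.5778  1.6509  0.1183  1.1589]
h=Σ⁻¹𝟙 = [18.4511  7.2655  9.3369  9.6669]
a=μᵀg=0.815770  b=𝟙ᵀg=5.505924  c=𝟙ᵀh=44.720347  D=ac−b²=6.166314
λ₁=(c·0.138−b)/D = (44.720347·0.138−5.505924)/6.166314 = 0.107922
λ₂=(a−b·0.138)/D = (0.815770−5.505924·0.138)/6.166314 = 0.009074
w* = 0.107922·g + 0.009074·h:
  w_0 = 0.107922·2.5778 + 0.009074·18.4511 = 0.4456  (JPMorgan)
  w_1 = 0.107922·1.6509 + 0.009074·7.2655 = 0.2441  (Raytheon)
  w_2 = 0.107922·0.1183 + 0.009074·9.3369 = 0.0975  (Nike)
  w_3 = 0.107922·1.1589 + 0.009074·9.6669 = 0.2128  (Ford)
Σw_i=1.0000  μᵀw=0.1380
σ²=wᵀΣw=λ₁·μ_p+λ₂ = 0.107922·0.138 + 0.009074 = 0.023967 ≈ 0.0240


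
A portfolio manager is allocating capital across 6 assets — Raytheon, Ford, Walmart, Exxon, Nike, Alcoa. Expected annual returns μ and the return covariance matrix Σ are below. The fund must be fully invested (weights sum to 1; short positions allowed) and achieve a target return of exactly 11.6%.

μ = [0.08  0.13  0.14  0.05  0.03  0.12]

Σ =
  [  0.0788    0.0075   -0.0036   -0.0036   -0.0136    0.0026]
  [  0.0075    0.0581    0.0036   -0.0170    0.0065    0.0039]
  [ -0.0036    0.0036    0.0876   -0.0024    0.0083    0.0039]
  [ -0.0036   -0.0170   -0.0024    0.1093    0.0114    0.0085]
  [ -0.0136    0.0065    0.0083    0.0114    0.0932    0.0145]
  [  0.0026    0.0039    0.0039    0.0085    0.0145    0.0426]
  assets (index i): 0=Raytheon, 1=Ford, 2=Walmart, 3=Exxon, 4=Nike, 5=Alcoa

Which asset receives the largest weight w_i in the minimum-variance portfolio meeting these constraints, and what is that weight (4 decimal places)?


Alcoa (0.3137)

g=Σ⁻¹μ = [0.7813  2.1190  1.4837  0.6899  -0.3025  2.4047]
h=Σ⁻¹𝟙 = [12.7457  16.1342  10.2064  10.3552  6.8152  15.8989]
a=μᵀg=0.859679  b=𝟙ᵀg=7.176093  c=𝟙ᵀh=72.155695  D=ac−b²=10.534422
λ₁=(c·0.116−b)/D = (72.155695·0.116−7.176093)/10.534422 = 0.113340
λ₂=(a−b·0.116)/D = (0.859679−7.176093·0.116)/10.534422 = 0.002587
w* = 0.113340·g + 0.002587·h:
  w_0 = 0.113340·0.7813 + 0.002587·12.7457 = 0.1215  (Raytheon)
  w_1 = 0.113340·2.1190 + 0.002587·16.1342 = 0.2819  (Ford)
  w_2 = 0.113340·1.4837 + 0.002587·10.2064 = 0.1946  (Walmart)
  w_3 = 0.113340·0.6899 + 0.002587·10.3552 = 0.1050  (Exxon)
  w_4 = 0.113340·-0.3025 + 0.002587·6.8152 = -0.0167  (Nike)
  w_5 = 0.113340·2.4047 + 0.002587·15.8989 = 0.3137  (Alcoa)
Σw_i=1.0000  μᵀw=0.1160
σ²=wᵀΣw=λ₁·μ_p+λ₂ = 0.113340·0.116 + 0.002587 = 0.015734 ≈ 0.0157


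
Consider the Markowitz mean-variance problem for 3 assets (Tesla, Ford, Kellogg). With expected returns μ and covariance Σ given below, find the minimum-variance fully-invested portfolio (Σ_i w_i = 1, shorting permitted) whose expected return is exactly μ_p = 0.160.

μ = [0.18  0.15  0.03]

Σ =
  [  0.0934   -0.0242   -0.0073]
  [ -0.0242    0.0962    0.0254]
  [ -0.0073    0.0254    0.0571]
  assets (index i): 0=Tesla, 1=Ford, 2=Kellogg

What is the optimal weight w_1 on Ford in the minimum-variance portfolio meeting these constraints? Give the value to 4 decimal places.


g=Σ⁻¹μ = [2.4922  2.2246  -0.1456]
h=Σ⁻¹𝟙 = [14.4893  10.1148  14.8661]
a=μᵀg=0.777927  b=𝟙ᵀg=4.571273  c=𝟙ᵀh=39.470209  D=ac−b²=9.808390
λ₁=(c·0.160−b)/D = (39.470209·0.160−4.571273)/9.808390 = 0.177803
λ₂=(a−b·0.160)/D = (0.777927−4.571273·0.160)/9.808390 = 0.004743
w* = 0.177803·g + 0.004743·h:
  w_0 = 0.177803·2.4922 + 0.004743·14.4893 = 0.5118  (Tesla)
  w_1 = 0.177803·2.2246 + 0.004743·10.1148 = 0.4435  (Ford)
  w_2 = 0.177803·-0.1456 + 0.004743·14.8661 = 0.0446  (Kellogg)
Σw_i=1.0000  μᵀw=0.1600
σ²=wᵀΣw=λ₁·μ_p+λ₂ = 0.177803·0.160 + 0.004743 = 0.033192 ≈ 0.0332

0.4435


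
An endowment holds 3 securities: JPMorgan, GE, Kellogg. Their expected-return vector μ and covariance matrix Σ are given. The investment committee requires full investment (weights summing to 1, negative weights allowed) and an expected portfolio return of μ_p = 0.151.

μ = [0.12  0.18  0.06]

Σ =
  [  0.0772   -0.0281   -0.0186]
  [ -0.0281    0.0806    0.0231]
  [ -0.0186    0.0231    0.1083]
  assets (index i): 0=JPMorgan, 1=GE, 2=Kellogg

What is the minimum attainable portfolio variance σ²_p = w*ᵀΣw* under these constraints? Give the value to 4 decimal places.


0.0252

g=Σ⁻¹μ = [2.7692  3.0927  0.3700]
h=Σ⁻¹𝟙 = [21.4544  17.2381  9.2415]
a=μᵀg=0.911188  b=𝟙ᵀg=6.231880  c=𝟙ᵀh=47.934021  D=ac−b²=4.840584
λ₁=(c·0.151−b)/D = (47.934021·0.151−6.231880)/4.840584 = 0.207859
λ₂=(a−b·0.151)/D = (0.911188−6.231880·0.151)/4.840584 = -0.006162
w* = 0.207859·g + -0.006162·h:
  w_0 = 0.207859·2.7692 + -0.006162·21.4544 = 0.4434  (JPMorgan)
  w_1 = 0.207859·3.0927 + -0.006162·17.2381 = 0.5366  (GE)
  w_2 = 0.207859·0.3700 + -0.006162·9.2415 = 0.0200  (Kellogg)
Σw_i=1.0000  μᵀw=0.1510
σ²=wᵀΣw=λ₁·μ_p+λ₂ = 0.207859·0.151 + -0.006162 = 0.025225 ≈ 0.0252


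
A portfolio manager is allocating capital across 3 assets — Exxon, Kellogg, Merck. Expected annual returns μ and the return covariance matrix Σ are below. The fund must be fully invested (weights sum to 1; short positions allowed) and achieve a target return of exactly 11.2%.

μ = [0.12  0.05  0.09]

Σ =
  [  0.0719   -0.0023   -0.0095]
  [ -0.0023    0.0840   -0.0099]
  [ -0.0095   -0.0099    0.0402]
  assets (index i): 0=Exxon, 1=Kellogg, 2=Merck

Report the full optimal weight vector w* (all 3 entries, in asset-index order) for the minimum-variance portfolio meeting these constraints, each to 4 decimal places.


0.5979  -0.1016  0.5038

g=Σ⁻¹μ = [2.0950  1.0039  2.9811]
h=Σ⁻¹𝟙 = [18.8383  16.3516  33.3544]
a=μᵀg=0.569898  b=𝟙ᵀg=6.080071  c=𝟙ᵀh=68.544296  D=ac−b²=2.096003
λ₁=(c·0.112−b)/D = (68.544296·0.112−6.080071)/2.096003 = 0.761874
λ₂=(a−b·0.112)/D = (0.569898−6.080071·0.112)/2.096003 = -0.052991
w* = 0.761874·g + -0.052991·h:
  w_0 = 0.761874·2.0950 + -0.052991·18.8383 = 0.5979  (Exxon)
  w_1 = 0.761874·1.0039 + -0.052991·16.3516 = -0.1016  (Kellogg)
  w_2 = 0.761874·2.9811 + -0.052991·33.3544 = 0.5038  (Merck)
Σw_i=1.0000  μᵀw=0.1120
σ²=wᵀΣw=λ₁·μ_p+λ₂ = 0.761874·0.112 + -0.052991 = 0.032339 ≈ 0.0323


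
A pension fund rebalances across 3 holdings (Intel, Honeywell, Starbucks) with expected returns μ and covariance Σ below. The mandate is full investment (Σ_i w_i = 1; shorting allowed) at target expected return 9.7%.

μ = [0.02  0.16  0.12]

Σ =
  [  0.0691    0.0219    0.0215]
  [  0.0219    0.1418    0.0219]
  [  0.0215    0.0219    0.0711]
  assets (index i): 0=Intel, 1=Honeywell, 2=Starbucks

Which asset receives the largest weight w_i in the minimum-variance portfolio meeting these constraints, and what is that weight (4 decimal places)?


x=Σ⁻¹μ = [-0.4962  0.9672  1.5399]
y=Σ⁻¹𝟙 = [10.1746  3.9728  9.7643]
a=μᵀx=0.329611  b=𝟙ᵀx=2.010852  c=𝟙ᵀy=23.911664  D=ac−b²=3.838018
λ₁=(c·0.097−b)/D = (23.911664·0.097−2.010852)/3.838018 = 0.080401
λ₂=(a−b·0.097)/D = (0.329611−2.010852·0.097)/3.838018 = 0.035059
w* = 0.080401·x + 0.035059·y:
  w_0 = 0.080401·-0.4962 + 0.035059·10.1746 = 0.3168  (Intel)
  w_1 = 0.080401·0.9672 + 0.035059·3.9728 = 0.2170  (Honeywell)
  w_2 = 0.080401·1.5399 + 0.035059·9.7643 = 0.4661  (Starbucks)
Σw_i=1.0000  μᵀw=0.0970
σ²=wᵀΣw=λ₁·μ_p+λ₂ = 0.080401·0.097 + 0.035059 = 0.042858 ≈ 0.0429

Starbucks (0.4661)


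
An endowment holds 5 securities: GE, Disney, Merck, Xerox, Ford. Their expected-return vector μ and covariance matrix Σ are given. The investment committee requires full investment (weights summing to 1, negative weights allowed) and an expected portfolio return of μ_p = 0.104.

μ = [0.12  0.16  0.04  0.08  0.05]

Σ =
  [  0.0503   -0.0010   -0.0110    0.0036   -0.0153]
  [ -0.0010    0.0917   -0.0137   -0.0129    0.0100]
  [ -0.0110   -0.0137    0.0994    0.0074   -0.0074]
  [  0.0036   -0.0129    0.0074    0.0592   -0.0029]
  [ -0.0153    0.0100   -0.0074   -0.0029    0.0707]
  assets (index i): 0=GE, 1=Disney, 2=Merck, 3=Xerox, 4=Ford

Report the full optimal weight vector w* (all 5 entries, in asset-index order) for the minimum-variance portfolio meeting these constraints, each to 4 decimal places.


0.3372  0.2374  0.1099  0.1792  0.1362

x=Σ⁻¹μ = [2.8977  2.0076  0.9749  1.5503  1.2160]
y=Σ⁻¹𝟙 = [28.5797  13.6778  15.3675  17.2280  20.7096]
a=μᵀx=0.892752  b=𝟙ᵀx=8.646433  c=𝟙ᵀy=95.562580  D=ac−b²=10.552930
λ₁=(c·0.104−b)/D = (95.562580·0.104−8.646433)/10.552930 = 0.122438
λ₂=(a−b·0.104)/D = (0.892752−8.646433·0.104)/10.552930 = -0.000614
w* = 0.122438·x + -0.000614·y:
  w_0 = 0.122438·2.8977 + -0.000614·28.5797 = 0.3372  (GE)
  w_1 = 0.122438·2.0076 + -0.000614·13.6778 = 0.2374  (Disney)
  w_2 = 0.122438·0.9749 + -0.000614·15.3675 = 0.1099  (Merck)
  w_3 = 0.122438·1.5503 + -0.000614·17.2280 = 0.1792  (Xerox)
  w_4 = 0.122438·1.2160 + -0.000614·20.7096 = 0.1362  (Ford)
Σw_i=1.0000  μᵀw=0.1040
σ²=wᵀΣw=λ₁·μ_p+λ₂ = 0.122438·0.104 + -0.000614 = 0.012120 ≈ 0.0121
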